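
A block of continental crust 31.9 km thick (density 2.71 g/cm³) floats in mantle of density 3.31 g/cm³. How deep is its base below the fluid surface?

26.1 km

Draft d = t ρ_obj/ρ_fluid = 31.9 km × 2.71/3.31 = 26.1 km.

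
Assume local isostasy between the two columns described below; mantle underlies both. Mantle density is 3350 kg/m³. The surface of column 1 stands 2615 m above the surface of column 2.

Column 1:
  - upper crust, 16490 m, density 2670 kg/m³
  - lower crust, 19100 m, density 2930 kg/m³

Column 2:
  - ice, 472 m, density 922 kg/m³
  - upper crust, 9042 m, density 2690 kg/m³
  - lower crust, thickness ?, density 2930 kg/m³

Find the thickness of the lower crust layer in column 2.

8000 m

Take the compensation level at the base of the deeper column (depth z_c below the surface of column 1) and equate Σ ρ_i t_i down to z_c; mantle fills any gap and the z_c terms cancel.
Column 1: 16490×2670 + 19100×2930 + (z_c − 35590)×3350
Column 2: 2615×0 + 472×922 + 9042×2690 + x×2930 + (z_c − 2615 − 9514 − x)×3350
The z_c×3350 term appears on both sides and cancels. Collect the known terms of each column as K = Σ(ρt)_known − 3350 × (depth of known layers): K_1 = 99991300 − 3350×35590 = −19235200; K_2 = 24758164 − 3350×(2615 + 9514) = −15873986.
Balance: K_1 = K_2 − x×(3350 − 2930), so x = (K_2 − K_1)/(3350 − 2930) = 3361210/420 = 8000 m.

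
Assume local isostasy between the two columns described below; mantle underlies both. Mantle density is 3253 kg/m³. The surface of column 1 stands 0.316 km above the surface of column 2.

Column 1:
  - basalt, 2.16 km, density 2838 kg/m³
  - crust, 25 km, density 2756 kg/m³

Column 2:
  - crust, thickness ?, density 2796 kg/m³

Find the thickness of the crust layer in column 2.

Take the compensation level at the base of the deeper column (depth z_c below the surface of column 1) and equate Σ ρ_i t_i down to z_c; mantle fills any gap and the z_c terms cancel.
Column 1: 2.16×2838 + 25×2756 + (z_c − 27.16)×3253
Column 2: 0.316×0 + x×2796 + (z_c − 0.316 − 0 − x)×3253
The z_c×3253 term appears on both sides and cancels. Collect the known terms of each column as K = Σ(ρt)_known − 3253 × (depth of known layers): K_1 = 75030.08 − 3253×27.16 = −13321.4; K_2 = 0 − 3253×(0.316 + 0) = −1027.948.
Balance: K_1 = K_2 − x×(3253 − 2796), so x = (K_2 − K_1)/(3253 − 2796) = 12293.5/457 = 26.9 km.

26.9 km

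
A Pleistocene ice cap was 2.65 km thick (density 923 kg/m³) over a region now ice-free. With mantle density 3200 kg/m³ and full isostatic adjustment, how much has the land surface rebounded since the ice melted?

Removing the load lets mantle flow back in; uplift u satisfies ρ_ice t = ρ_m u.
u = t ρ_ice/ρ_m = 2.65 km × 923/3200 = 0.764 km.

0.764 km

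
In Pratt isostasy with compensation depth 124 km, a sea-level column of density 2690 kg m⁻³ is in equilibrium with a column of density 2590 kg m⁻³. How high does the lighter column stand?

4.79 km

ρ_ref D = ρ (D + h) → h = D (ρ_ref − ρ)/ρ.
h = 124 km × (2690 − 2590)/2590 = 4.79 km.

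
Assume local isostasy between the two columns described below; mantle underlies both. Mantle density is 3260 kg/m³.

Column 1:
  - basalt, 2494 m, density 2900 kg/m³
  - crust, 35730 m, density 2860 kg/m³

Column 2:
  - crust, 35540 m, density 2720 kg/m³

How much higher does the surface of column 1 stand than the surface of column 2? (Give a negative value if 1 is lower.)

For any compensation level in the mantle, the mantle terms cancel and isostasy reduces to e = (Σt_1 − Σt_2) − (Σ(ρt)_1 − Σ(ρt)_2) / ρ_m.
Σt_1 = 38224 m; Σt_2 = 35540 m; Σ(ρt)_1 = 109420400; Σ(ρt)_2 = 96668800 (in m·kg/m³).
e = (38224 − 35540) − (109420400 − 96668800) / 3260 = −1230 m.

−1230 m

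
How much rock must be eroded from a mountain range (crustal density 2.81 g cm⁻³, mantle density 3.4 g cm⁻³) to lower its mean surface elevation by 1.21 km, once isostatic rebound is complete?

6.97 km

Net drop Δ = e − u = e − e ρ_c/ρ_m = e (ρ_m − ρ_c)/ρ_m.
e = Δ ρ_m/(ρ_m − ρ_c) = 1.21 km × 3.4/0.59 = 6.97 km.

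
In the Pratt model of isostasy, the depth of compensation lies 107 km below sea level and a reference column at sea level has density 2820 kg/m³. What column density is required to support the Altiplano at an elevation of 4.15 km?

2710 kg/m³

Pratt balance: ρ_ref D = ρ (D + h).
ρ = ρ_ref D/(D + h) = 2820 × 107 km/(107 km + 4.15 km) = 2710 kg/m³.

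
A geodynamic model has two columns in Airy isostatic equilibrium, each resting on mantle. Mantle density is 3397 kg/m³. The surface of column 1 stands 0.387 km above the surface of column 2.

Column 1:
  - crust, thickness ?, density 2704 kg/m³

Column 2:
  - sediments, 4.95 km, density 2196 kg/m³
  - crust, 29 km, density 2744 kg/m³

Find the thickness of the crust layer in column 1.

37.8 km

Take the compensation level at the base of the deeper column (depth z_c below the surface of column 1) and equate Σ ρ_i t_i down to z_c; mantle fills any gap and the z_c terms cancel.
Column 1: x×2704 + (z_c − 0 − x)×3397
Column 2: 0.387×0 + 4.95×2196 + 29×2744 + (z_c − 0.387 − 33.95)×3397
The z_c×3397 term appears on both sides and cancels. Collect the known terms of each column as K = Σ(ρt)_known − 3397 × (depth of known layers): K_1 = 0 − 3397×0 = 0; K_2 = 90446.2 − 3397×(0.387 + 33.95) = −26196.589.
Balance: K_1 − x×(3397 − 2704) = K_2, so x = (K_1 − K_2)/(3397 − 2704) = 26196.6/693 = 37.8 km.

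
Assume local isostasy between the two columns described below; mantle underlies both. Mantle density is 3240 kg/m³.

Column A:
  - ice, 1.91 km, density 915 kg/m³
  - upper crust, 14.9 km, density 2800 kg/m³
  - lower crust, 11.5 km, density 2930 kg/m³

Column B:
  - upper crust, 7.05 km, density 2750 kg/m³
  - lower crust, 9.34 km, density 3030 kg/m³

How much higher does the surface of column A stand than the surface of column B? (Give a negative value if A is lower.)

2.82 km

For any compensation level in the mantle, the mantle terms cancel and isostasy reduces to e = (Σt_A − Σt_B) − (Σ(ρt)_A − Σ(ρt)_B) / ρ_m.
Σt_A = 28.31 km; Σt_B = 16.39 km; Σ(ρt)_A = 77162.65; Σ(ρt)_B = 47687.7 (in km·kg/m³).
e = (28.31 − 16.39) − (77162.65 − 47687.7) / 3240 = 2.82 km.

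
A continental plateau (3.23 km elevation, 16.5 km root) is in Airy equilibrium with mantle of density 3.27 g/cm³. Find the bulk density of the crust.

2.73 g/cm³

ρ_c h = (ρ_m − ρ_c) r → ρ_c (h + r) = ρ_m r → ρ_c = ρ_m r / (h + r).
ρ_c = 3.27 × 16.5 km / (3.23 km + 16.5 km) = 2.73 g/cm³.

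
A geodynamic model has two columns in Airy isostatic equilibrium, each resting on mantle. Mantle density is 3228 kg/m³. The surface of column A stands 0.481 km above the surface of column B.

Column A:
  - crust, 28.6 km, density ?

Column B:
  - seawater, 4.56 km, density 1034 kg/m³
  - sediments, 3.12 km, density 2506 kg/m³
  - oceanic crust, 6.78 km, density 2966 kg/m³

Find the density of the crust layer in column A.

2680 kg/m³

Take the compensation level at the base of the deeper column (depth z_c below the surface of column A) and equate Σ ρ_i t_i down to z_c; mantle fills any gap and the z_c terms cancel.
Column A: 28.6×ρ + (z_c − 28.6)×3228
Column B: 0.481×0 + 4.56×1034 + 3.12×2506 + 6.78×2966 + (z_c − 0.481 − 14.46)×3228
The z_c×3228 term appears on both sides and cancels. Collect the known terms of each column as K = Σ(ρt)_known − 3228 × (depth of known layers): K_A = 0 − 3228×28.6 = −92320.8; K_B = 32643.24 − 3228×(0.481 + 14.46) = −15586.308.
Balance: K_A + 28.6×ρ = K_B, so ρ = (K_B − K_A)/28.6 = 76734.5/28.6 = 2680 kg/m³.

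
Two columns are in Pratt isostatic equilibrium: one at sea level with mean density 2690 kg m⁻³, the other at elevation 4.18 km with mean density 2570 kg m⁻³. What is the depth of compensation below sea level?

89.5 km

ρ_ref D = ρ (D + h) → D (ρ_ref − ρ) = ρ h.
D = ρ h/(ρ_ref − ρ) = 2570 × 4.18 km/(2690 − 2570) = 89.5 km.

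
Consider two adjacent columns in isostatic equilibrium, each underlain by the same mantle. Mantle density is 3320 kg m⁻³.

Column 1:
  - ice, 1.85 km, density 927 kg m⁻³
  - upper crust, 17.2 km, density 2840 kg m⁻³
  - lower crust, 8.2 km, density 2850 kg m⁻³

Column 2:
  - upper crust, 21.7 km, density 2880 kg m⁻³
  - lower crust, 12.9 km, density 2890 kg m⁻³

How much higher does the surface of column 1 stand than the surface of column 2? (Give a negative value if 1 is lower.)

For any compensation level in the mantle, the mantle terms cancel and isostasy reduces to e = (Σt_1 − Σt_2) − (Σ(ρt)_1 − Σ(ρt)_2) / ρ_m.
Σt_1 = 27.25 km; Σt_2 = 34.6 km; Σ(ρt)_1 = 73932.95; Σ(ρt)_2 = 99777 (in km·kg m⁻³).
e = (27.25 − 34.6) − (73932.95 − 99777) / 3320 = 0.434 km.

0.434 km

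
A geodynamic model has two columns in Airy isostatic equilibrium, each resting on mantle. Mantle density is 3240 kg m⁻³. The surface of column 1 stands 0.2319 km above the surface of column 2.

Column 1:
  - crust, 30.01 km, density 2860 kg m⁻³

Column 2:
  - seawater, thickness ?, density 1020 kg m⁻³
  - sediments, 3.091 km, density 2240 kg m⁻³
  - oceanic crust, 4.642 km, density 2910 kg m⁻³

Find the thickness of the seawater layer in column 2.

Take the compensation level at the base of the deeper column (depth z_c below the surface of column 1) and equate Σ ρ_i t_i down to z_c; mantle fills any gap and the z_c terms cancel.
Column 1: 30.01×2860 + (z_c − 30.01)×3240
Column 2: 0.2319×0 + x×1020 + 3.091×2240 + 4.642×2910 + (z_c − 0.2319 − 7.733 − x)×3240
The z_c×3240 term appears on both sides and cancels. Collect the known terms of each column as K = Σ(ρt)_known − 3240 × (depth of known layers): K_1 = 85828.6 − 3240×30.01 = −11403.8; K_2 = 20432.06 − 3240×(0.2319 + 7.733) = −5374.216.
Balance: K_1 = K_2 − x×(3240 − 1020), so x = (K_2 − K_1)/(3240 − 1020) = 6029.58/2220 = 2.72 km.

2.72 km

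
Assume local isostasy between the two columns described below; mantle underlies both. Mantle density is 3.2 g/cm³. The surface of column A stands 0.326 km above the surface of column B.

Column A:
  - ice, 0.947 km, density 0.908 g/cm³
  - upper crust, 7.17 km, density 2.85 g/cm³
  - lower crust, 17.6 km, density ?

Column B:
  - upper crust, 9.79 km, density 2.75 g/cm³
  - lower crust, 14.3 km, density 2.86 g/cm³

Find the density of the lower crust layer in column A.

2.88 g/cm³

Take the compensation level at the base of the deeper column (depth z_c below the surface of column A) and equate Σ ρ_i t_i down to z_c; mantle fills any gap and the z_c terms cancel.
Column A: 0.947×0.908 + 7.17×2.85 + 17.6×ρ + (z_c − 25.717)×3.2
Column B: 0.326×0 + 9.79×2.75 + 14.3×2.86 + (z_c − 0.326 − 24.09)×3.2
The z_c×3.2 term appears on both sides and cancels. Collect the known terms of each column as K = Σ(ρt)_known − 3.2 × (depth of known layers): K_A = 21.294376 − 3.2×25.717 = −61.000024; K_B = 67.8205 − 3.2×(0.326 + 24.09) = −10.3107.
Balance: K_A + 17.6×ρ = K_B, so ρ = (K_B − K_A)/17.6 = 50.6893/17.6 = 2.88 g/cm³.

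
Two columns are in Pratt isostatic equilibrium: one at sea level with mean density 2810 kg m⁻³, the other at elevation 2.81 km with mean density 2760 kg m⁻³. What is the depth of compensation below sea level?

ρ_ref D = ρ (D + h) → D (ρ_ref − ρ) = ρ h.
D = ρ h/(ρ_ref − ρ) = 2760 × 2.81 km/(2810 − 2760) = 155 km.

155 km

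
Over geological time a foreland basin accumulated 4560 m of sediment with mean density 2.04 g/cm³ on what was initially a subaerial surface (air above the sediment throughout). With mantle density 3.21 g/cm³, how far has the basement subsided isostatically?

2900 m

Subaerial load: s = t ρ_sed / ρ_m = 4560 m × 2.04/3.21 = 2900 m.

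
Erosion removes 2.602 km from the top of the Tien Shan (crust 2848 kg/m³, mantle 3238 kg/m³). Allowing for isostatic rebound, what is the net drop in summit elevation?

0.313 km

Rebound u = e ρ_c/ρ_m = 2.602 km × 2848/3238 = 2.289 km.
Net surface drop = e − u = 2.602 km − 2.289 km = e (ρ_m − ρ_c)/ρ_m = 0.313 km.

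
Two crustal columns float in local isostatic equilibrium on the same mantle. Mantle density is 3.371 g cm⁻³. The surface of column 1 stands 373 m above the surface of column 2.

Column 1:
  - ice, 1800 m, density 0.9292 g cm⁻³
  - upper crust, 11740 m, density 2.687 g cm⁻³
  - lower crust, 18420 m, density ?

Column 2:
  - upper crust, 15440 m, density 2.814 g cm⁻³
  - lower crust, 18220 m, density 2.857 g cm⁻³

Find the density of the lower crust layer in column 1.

3 g cm⁻³

Take the compensation level at the base of the deeper column (depth z_c below the surface of column 1) and equate Σ ρ_i t_i down to z_c; mantle fills any gap and the z_c terms cancel.
Column 1: 1800×0.9292 + 11740×2.687 + 18420×ρ + (z_c − 31960)×3.371
Column 2: 373×0 + 15440×2.814 + 18220×2.857 + (z_c − 373 − 33660)×3.371
The z_c×3.371 term appears on both sides and cancels. Collect the known terms of each column as K = Σ(ρt)_known − 3.371 × (depth of known layers): K_1 = 33217.94 − 3.371×31960 = −74519.22; K_2 = 95502.7 − 3.371×(373 + 33660) = −19222.543.
Balance: K_1 + 18420×ρ = K_2, so ρ = (K_2 − K_1)/18420 = 55296.7/18420 = 3 g cm⁻³.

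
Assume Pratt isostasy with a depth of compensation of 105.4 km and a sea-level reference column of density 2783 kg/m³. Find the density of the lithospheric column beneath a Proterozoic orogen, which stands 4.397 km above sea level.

2670 kg/m³

Pratt balance: ρ_ref D = ρ (D + h).
ρ = ρ_ref D/(D + h) = 2783 × 105.4 km/(105.4 km + 4.397 km) = 2670 kg/m³.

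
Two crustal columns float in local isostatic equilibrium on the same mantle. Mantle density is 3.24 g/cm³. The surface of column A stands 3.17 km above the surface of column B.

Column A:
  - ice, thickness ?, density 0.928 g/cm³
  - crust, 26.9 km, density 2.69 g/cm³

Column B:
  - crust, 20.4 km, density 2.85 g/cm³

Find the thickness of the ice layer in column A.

Take the compensation level at the base of the deeper column (depth z_c below the surface of column A) and equate Σ ρ_i t_i down to z_c; mantle fills any gap and the z_c terms cancel.
Column A: x×0.928 + 26.9×2.69 + (z_c − 26.9 − x)×3.24
Column B: 3.17×0 + 20.4×2.85 + (z_c − 3.17 − 20.4)×3.24
The z_c×3.24 term appears on both sides and cancels. Collect the known terms of each column as K = Σ(ρt)_known − 3.24 × (depth of known layers): K_A = 72.361 − 3.24×26.9 = −14.795; K_B = 58.14 − 3.24×(3.17 + 20.4) = −18.2268.
Balance: K_A − x×(3.24 − 0.928) = K_B, so x = (K_A − K_B)/(3.24 − 0.928) = 3.4318/2.312 = 1.48 km.

1.48 km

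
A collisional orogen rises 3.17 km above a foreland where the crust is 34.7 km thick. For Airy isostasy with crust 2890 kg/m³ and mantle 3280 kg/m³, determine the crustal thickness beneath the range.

Root depth r = h ρ_c / (ρ_m − ρ_c) = 3.17 km × 2890 / 390 = 23.49 km.
Total thickness = T + h + r = 34.7 km + 3.17 km + 23.49 km = 61.4 km.

61.4 km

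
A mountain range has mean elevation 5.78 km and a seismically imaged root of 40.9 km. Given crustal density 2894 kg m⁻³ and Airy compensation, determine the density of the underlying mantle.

Airy balance: ρ_c h = (ρ_m − ρ_c) r → ρ_m = ρ_c (1 + h/r).
ρ_m = 2894 × (1 + 5.78 km/40.9 km) = 3300 kg m⁻³.

3300 kg m⁻³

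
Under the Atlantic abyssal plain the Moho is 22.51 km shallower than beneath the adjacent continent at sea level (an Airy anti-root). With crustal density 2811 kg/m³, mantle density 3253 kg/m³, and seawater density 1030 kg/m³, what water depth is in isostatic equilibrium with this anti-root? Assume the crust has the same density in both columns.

5.59 km

Replacing a thickness d of crust by seawater at the top must be balanced by replacing crust with mantle at the base: d (ρ_c − ρ_w) = a (ρ_m − ρ_c).
d = a (ρ_m − ρ_c)/(ρ_c − ρ_w) = 22.51 km × 442/1781 = 5.59 km.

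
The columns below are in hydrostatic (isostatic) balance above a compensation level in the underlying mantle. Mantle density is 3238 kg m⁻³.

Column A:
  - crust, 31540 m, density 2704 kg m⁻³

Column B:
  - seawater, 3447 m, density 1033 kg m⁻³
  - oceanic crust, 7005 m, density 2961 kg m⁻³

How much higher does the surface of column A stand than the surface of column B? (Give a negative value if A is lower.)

2250 m

For any compensation level in the mantle, the mantle terms cancel and isostasy reduces to e = (Σt_A − Σt_B) − (Σ(ρt)_A − Σ(ρt)_B) / ρ_m.
Σt_A = 31540 m; Σt_B = 10452 m; Σ(ρt)_A = 85284160; Σ(ρt)_B = 24302556 (in m·kg m⁻³).
e = (31540 − 10452) − (85284160 − 24302556) / 3238 = 2250 m.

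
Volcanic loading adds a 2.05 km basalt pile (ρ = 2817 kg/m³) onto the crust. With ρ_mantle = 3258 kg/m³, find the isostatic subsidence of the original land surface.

Subaerial loading: s = t ρ_load / ρ_m.
s = 2.05 km × 2817/3258 = 1.77 km.

1.77 km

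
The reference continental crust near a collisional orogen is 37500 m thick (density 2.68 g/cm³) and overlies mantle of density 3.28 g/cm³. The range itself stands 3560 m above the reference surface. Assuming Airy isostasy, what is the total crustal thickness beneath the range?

57000 m

Root depth r = h ρ_c / (ρ_m − ρ_c) = 3560 m × 2.68 / 0.6 = 15900 m.
Total thickness = T + h + r = 37500 m + 3560 m + 15900 m = 57000 m.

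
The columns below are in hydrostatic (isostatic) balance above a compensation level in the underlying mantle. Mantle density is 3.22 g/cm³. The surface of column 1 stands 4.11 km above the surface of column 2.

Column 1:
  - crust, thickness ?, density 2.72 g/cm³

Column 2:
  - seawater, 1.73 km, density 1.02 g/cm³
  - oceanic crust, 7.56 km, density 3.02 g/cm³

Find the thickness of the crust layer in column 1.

Take the compensation level at the base of the deeper column (depth z_c below the surface of column 1) and equate Σ ρ_i t_i down to z_c; mantle fills any gap and the z_c terms cancel.
Column 1: x×2.72 + (z_c − 0 − x)×3.22
Column 2: 4.11×0 + 1.73×1.02 + 7.56×3.02 + (z_c − 4.11 − 9.29)×3.22
The z_c×3.22 term appears on both sides and cancels. Collect the known terms of each column as K = Σ(ρt)_known − 3.22 × (depth of known layers): K_1 = 0 − 3.22×0 = 0; K_2 = 24.5958 − 3.22×(4.11 + 9.29) = −18.5522.
Balance: K_1 − x×(3.22 − 2.72) = K_2, so x = (K_1 − K_2)/(3.22 − 2.72) = 18.5522/0.5 = 37.1 km.

37.1 km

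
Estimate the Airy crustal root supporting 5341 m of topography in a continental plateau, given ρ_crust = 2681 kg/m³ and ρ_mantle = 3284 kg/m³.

By Archimedes' principle applied to the lithosphere: the weight of the topography is balanced by the buoyancy of the root, ρ_c h = (ρ_m − ρ_c) r.
r = h · ρ_c / (ρ_m − ρ_c) = 5341 m × 2681 / (3284 − 2681) = 23700 m.

23700 m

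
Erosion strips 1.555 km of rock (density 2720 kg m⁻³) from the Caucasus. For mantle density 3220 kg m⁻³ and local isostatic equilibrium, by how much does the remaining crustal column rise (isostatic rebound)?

Unloading: uplift u = e ρ_c/ρ_m = 1.555 km × 2720/3220 = 1.31 km.

1.31 km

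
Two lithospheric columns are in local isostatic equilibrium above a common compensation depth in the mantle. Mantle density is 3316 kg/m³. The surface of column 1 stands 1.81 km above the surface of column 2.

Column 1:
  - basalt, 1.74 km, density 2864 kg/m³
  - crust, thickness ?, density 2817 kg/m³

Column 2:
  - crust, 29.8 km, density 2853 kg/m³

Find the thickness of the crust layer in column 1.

Take the compensation level at the base of the deeper column (depth z_c below the surface of column 1) and equate Σ ρ_i t_i down to z_c; mantle fills any gap and the z_c terms cancel.
Column 1: 1.74×2864 + x×2817 + (z_c − 1.74 − x)×3316
Column 2: 1.81×0 + 29.8×2853 + (z_c − 1.81 − 29.8)×3316
The z_c×3316 term appears on both sides and cancels. Collect the known terms of each column as K = Σ(ρt)_known − 3316 × (depth of known layers): K_1 = 4983.36 − 3316×1.74 = −786.48; K_2 = 85019.4 − 3316×(1.81 + 29.8) = −19799.36.
Balance: K_1 − x×(3316 − 2817) = K_2, so x = (K_1 − K_2)/(3316 − 2817) = 19012.9/499 = 38.1 km.

38.1 km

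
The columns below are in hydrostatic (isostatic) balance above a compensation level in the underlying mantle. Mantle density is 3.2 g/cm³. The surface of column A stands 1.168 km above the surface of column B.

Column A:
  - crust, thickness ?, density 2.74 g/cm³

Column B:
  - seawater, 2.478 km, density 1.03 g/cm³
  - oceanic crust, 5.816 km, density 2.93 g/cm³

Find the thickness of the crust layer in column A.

Take the compensation level at the base of the deeper column (depth z_c below the surface of column A) and equate Σ ρ_i t_i down to z_c; mantle fills any gap and the z_c terms cancel.
Column A: x×2.74 + (z_c − 0 − x)×3.2
Column B: 1.168×0 + 2.478×1.03 + 5.816×2.93 + (z_c − 1.168 − 8.294)×3.2
The z_c×3.2 term appears on both sides and cancels. Collect the known terms of each column as K = Σ(ρt)_known − 3.2 × (depth of known layers): K_A = 0 − 3.2×0 = 0; K_B = 19.59322 − 3.2×(1.168 + 8.294) = −10.68518.
Balance: K_A − x×(3.2 − 2.74) = K_B, so x = (K_A − K_B)/(3.2 − 2.74) = 10.6852/0.46 = 23.2 km.

23.2 km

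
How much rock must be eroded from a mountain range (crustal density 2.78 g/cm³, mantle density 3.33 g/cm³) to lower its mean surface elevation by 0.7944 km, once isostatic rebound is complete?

4.81 km

Net drop Δ = e − u = e − e ρ_c/ρ_m = e (ρ_m − ρ_c)/ρ_m.
e = Δ ρ_m/(ρ_m − ρ_c) = 0.7944 km × 3.33/0.55 = 4.81 km.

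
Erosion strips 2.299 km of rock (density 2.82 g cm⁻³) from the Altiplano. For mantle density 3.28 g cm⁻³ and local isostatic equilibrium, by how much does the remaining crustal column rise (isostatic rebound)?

1.98 km

Unloading: uplift u = e ρ_c/ρ_m = 2.299 km × 2.82/3.28 = 1.98 km.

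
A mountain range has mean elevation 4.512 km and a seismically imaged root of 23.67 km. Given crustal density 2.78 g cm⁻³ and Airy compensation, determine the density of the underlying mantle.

3.31 g cm⁻³

Airy balance: ρ_c h = (ρ_m − ρ_c) r → ρ_m = ρ_c (1 + h/r).
ρ_m = 2.78 × (1 + 4.512 km/23.67 km) = 3.31 g cm⁻³.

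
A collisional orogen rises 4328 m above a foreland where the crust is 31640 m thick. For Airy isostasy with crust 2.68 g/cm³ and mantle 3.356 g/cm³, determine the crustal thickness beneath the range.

Root depth r = h ρ_c / (ρ_m − ρ_c) = 4328 m × 2.68 / 0.676 = 17160 m.
Total thickness = T + h + r = 31640 m + 4328 m + 17160 m = 53100 m.

53100 m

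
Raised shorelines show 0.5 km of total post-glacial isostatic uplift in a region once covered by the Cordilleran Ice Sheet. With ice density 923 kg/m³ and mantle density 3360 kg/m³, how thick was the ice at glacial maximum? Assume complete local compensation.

u = t ρ_ice/ρ_m → t = u ρ_m/ρ_ice = 0.5 km × 3360/923 = 1.82 km.

1.82 km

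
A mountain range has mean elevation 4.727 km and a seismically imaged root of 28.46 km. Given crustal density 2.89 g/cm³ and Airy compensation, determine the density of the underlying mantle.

Airy balance: ρ_c h = (ρ_m − ρ_c) r → ρ_m = ρ_c (1 + h/r).
ρ_m = 2.89 × (1 + 4.727 km/28.46 km) = 3.37 g/cm³.

3.37 g/cm³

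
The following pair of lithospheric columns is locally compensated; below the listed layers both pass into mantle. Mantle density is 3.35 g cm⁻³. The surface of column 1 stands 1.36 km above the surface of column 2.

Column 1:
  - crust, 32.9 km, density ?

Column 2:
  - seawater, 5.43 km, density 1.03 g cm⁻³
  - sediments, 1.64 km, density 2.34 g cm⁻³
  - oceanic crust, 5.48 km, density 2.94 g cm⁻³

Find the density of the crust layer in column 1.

Take the compensation level at the base of the deeper column (depth z_c below the surface of column 1) and equate Σ ρ_i t_i down to z_c; mantle fills any gap and the z_c terms cancel.
Column 1: 32.9×ρ + (z_c − 32.9)×3.35
Column 2: 1.36×0 + 5.43×1.03 + 1.64×2.34 + 5.48×2.94 + (z_c − 1.36 − 12.55)×3.35
The z_c×3.35 term appears on both sides and cancels. Collect the known terms of each column as K = Σ(ρt)_known − 3.35 × (depth of known layers): K_1 = 0 − 3.35×32.9 = −110.215; K_2 = 25.5417 − 3.35×(1.36 + 12.55) = −21.0568.
Balance: K_1 + 32.9×ρ = K_2, so ρ = (K_2 − K_1)/32.9 = 89.1582/32.9 = 2.71 g cm⁻³.

2.71 g cm⁻³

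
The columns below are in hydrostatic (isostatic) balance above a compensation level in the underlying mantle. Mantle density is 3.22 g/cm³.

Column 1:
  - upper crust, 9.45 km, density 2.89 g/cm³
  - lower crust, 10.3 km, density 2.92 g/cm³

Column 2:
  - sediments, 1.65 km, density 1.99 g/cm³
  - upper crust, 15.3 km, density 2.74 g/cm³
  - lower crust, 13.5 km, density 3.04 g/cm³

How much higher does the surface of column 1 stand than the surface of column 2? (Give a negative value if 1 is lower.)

−1.74 km

For any compensation level in the mantle, the mantle terms cancel and isostasy reduces to e = (Σt_1 − Σt_2) − (Σ(ρt)_1 − Σ(ρt)_2) / ρ_m.
Σt_1 = 19.75 km; Σt_2 = 30.45 km; Σ(ρt)_1 = 57.3865; Σ(ρt)_2 = 86.2455 (in km·g/cm³).
e = (19.75 − 30.45) − (57.3865 − 86.2455) / 3.22 = −1.74 km.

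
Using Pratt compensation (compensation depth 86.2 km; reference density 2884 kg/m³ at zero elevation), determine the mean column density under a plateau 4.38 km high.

2740 kg/m³

Pratt balance: ρ_ref D = ρ (D + h).
ρ = ρ_ref D/(D + h) = 2884 × 86.2 km/(86.2 km + 4.38 km) = 2740 kg/m³.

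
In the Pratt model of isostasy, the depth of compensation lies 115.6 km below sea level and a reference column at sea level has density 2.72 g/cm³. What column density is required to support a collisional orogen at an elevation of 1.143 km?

2.69 g/cm³

Pratt balance: ρ_ref D = ρ (D + h).
ρ = ρ_ref D/(D + h) = 2.72 × 115.6 km/(115.6 km + 1.143 km) = 2.69 g/cm³.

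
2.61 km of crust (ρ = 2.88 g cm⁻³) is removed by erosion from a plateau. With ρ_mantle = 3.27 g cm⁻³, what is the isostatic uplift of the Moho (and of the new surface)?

Unloading: uplift u = e ρ_c/ρ_m = 2.61 km × 2.88/3.27 = 2.3 km.

2.3 km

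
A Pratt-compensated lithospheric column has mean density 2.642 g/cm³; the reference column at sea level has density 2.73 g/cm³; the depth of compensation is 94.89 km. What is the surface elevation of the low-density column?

3.16 km

ρ_ref D = ρ (D + h) → h = D (ρ_ref − ρ)/ρ.
h = 94.89 km × (2.73 − 2.642)/2.642 = 3.16 km.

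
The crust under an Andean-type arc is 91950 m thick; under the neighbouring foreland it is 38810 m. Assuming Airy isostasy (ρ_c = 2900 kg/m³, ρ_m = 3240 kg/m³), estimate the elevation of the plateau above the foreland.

Excess crust Δ = 91950 m − 38810 m = 53140 m, split between elevation h and root r with h + r = Δ.
Airy balance ρ_c h = (ρ_m − ρ_c) r gives r = h ρ_c/(ρ_m − ρ_c), so h (1 + ρ_c/(ρ_m − ρ_c)) = Δ, i.e. h = Δ (ρ_m − ρ_c)/ρ_m.
h = 53140 m × 340/3240 = 5580 m.

5580 m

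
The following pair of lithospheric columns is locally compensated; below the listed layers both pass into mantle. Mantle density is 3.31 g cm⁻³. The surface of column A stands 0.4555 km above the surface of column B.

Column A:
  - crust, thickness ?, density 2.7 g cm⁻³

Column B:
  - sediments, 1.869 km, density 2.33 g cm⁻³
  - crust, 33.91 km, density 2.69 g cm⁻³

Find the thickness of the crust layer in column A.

Take the compensation level at the base of the deeper column (depth z_c below the surface of column A) and equate Σ ρ_i t_i down to z_c; mantle fills any gap and the z_c terms cancel.
Column A: x×2.7 + (z_c − 0 − x)×3.31
Column B: 0.4555×0 + 1.869×2.33 + 33.91×2.69 + (z_c − 0.4555 − 35.779)×3.31
The z_c×3.31 term appears on both sides and cancels. Collect the known terms of each column as K = Σ(ρt)_known − 3.31 × (depth of known layers): K_A = 0 − 3.31×0 = 0; K_B = 95.57267 − 3.31×(0.4555 + 35.779) = −24.363525.
Balance: K_A − x×(3.31 − 2.7) = K_B, so x = (K_A − K_B)/(3.31 − 2.7) = 24.3635/0.61 = 39.9 km.

39.9 km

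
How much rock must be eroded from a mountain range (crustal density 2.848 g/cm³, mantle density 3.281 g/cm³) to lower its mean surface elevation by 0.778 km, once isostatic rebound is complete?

5.9 km

Net drop Δ = e − u = e − e ρ_c/ρ_m = e (ρ_m − ρ_c)/ρ_m.
e = Δ ρ_m/(ρ_m − ρ_c) = 0.778 km × 3.281/0.433 = 5.9 km.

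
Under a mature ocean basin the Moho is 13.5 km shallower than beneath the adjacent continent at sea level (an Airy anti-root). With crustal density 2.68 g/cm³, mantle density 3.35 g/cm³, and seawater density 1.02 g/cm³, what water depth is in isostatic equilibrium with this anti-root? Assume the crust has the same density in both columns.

Replacing a thickness d of crust by seawater at the top must be balanced by replacing crust with mantle at the base: d (ρ_c − ρ_w) = a (ρ_m − ρ_c).
d = a (ρ_m − ρ_c)/(ρ_c − ρ_w) = 13.5 km × 0.67/1.66 = 5.45 km.

5.45 km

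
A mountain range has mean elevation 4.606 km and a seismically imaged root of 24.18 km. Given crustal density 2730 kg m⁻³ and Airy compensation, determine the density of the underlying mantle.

Airy balance: ρ_c h = (ρ_m − ρ_c) r → ρ_m = ρ_c (1 + h/r).
ρ_m = 2730 × (1 + 4.606 km/24.18 km) = 3250 kg m⁻³.

3250 kg m⁻³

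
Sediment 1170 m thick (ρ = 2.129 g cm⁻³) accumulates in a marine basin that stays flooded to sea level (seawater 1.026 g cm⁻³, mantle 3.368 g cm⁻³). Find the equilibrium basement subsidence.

551 m

Submarine loading: the sediment displaces seawater, and the subsidence is in turn flooded, so s (ρ_m − ρ_w) = t (ρ_sed − ρ_w).
s = 1170 m × (2.129 − 1.026) / (3.368 − 1.026) = 551 m.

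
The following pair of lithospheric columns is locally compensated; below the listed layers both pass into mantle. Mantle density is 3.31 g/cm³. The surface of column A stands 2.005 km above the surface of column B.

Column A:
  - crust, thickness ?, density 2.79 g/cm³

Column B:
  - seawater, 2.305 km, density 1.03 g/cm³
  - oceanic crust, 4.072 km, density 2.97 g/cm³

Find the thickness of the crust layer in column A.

Take the compensation level at the base of the deeper column (depth z_c below the surface of column A) and equate Σ ρ_i t_i down to z_c; mantle fills any gap and the z_c terms cancel.
Column A: x×2.79 + (z_c − 0 − x)×3.31
Column B: 2.005×0 + 2.305×1.03 + 4.072×2.97 + (z_c − 2.005 − 6.377)×3.31
The z_c×3.31 term appears on both sides and cancels. Collect the known terms of each column as K = Σ(ρt)_known − 3.31 × (depth of known layers): K_A = 0 − 3.31×0 = 0; K_B = 14.46799 − 3.31×(2.005 + 6.377) = −13.27643.
Balance: K_A − x×(3.31 − 2.79) = K_B, so x = (K_A − K_B)/(3.31 − 2.79) = 13.2764/0.52 = 25.5 km.

25.5 km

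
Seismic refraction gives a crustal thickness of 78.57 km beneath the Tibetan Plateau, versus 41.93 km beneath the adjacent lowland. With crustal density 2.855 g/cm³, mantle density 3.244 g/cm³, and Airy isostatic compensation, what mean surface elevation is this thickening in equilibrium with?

4.39 km

Excess crust Δ = 78.57 km − 41.93 km = 36.64 km, split between elevation h and root r with h + r = Δ.
Airy balance ρ_c h = (ρ_m − ρ_c) r gives r = h ρ_c/(ρ_m − ρ_c), so h (1 + ρ_c/(ρ_m − ρ_c)) = Δ, i.e. h = Δ (ρ_m − ρ_c)/ρ_m.
h = 36.64 km × 0.389/3.244 = 4.39 km.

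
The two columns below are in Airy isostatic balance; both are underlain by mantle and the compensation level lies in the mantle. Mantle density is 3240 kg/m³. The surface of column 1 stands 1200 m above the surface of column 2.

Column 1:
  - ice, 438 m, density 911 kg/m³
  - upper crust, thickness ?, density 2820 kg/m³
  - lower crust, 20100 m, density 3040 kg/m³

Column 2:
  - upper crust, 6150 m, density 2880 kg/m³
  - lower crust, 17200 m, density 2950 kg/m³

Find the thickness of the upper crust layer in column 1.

14400 m

Take the compensation level at the base of the deeper column (depth z_c below the surface of column 1) and equate Σ ρ_i t_i down to z_c; mantle fills any gap and the z_c terms cancel.
Column 1: 438×911 + x×2820 + 20100×3040 + (z_c − 20538 − x)×3240
Column 2: 1200×0 + 6150×2880 + 17200×2950 + (z_c − 1200 − 23350)×3240
The z_c×3240 term appears on both sides and cancels. Collect the known terms of each column as K = Σ(ρt)_known − 3240 × (depth of known layers): K_1 = 61503018 − 3240×20538 = −5040102; K_2 = 68452000 − 3240×(1200 + 23350) = −11090000.
Balance: K_1 − x×(3240 − 2820) = K_2, so x = (K_1 − K_2)/(3240 − 2820) = 6049900/420 = 14400 m.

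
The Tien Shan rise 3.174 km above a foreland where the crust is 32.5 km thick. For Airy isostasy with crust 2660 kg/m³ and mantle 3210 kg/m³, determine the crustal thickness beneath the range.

51 km

Root depth r = h ρ_c / (ρ_m − ρ_c) = 3.174 km × 2660 / 550 = 15.35 km.
Total thickness = T + h + r = 32.5 km + 3.174 km + 15.35 km = 51 km.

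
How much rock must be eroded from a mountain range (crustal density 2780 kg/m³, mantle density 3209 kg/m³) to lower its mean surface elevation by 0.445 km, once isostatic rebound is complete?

Net drop Δ = e − u = e − e ρ_c/ρ_m = e (ρ_m − ρ_c)/ρ_m.
e = Δ ρ_m/(ρ_m − ρ_c) = 0.445 km × 3209/429 = 3.33 km.

3.33 km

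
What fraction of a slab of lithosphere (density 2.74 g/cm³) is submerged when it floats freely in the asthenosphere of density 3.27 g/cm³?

Submerged fraction = ρ_obj/ρ_fluid = 2.74/3.27 = 0.838.

0.838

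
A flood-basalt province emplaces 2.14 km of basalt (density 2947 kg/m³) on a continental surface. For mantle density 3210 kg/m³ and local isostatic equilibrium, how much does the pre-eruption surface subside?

Subaerial loading: s = t ρ_load / ρ_m.
s = 2.14 km × 2947/3210 = 1.96 km.

1.96 km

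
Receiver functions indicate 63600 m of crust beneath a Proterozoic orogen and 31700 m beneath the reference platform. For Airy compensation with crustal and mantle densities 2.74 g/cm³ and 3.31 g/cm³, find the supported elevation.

5490 m

Excess crust Δ = 63600 m − 31700 m = 31900 m, split between elevation h and root r with h + r = Δ.
Airy balance ρ_c h = (ρ_m − ρ_c) r gives r = h ρ_c/(ρ_m − ρ_c), so h (1 + ρ_c/(ρ_m − ρ_c)) = Δ, i.e. h = Δ (ρ_m − ρ_c)/ρ_m.
h = 31900 m × 0.57/3.31 = 5490 m.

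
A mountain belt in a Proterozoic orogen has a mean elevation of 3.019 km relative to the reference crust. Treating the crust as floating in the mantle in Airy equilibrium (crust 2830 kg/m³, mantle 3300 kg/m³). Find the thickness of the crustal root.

Equating mass per unit area of the two columns: the weight of the topography is balanced by the buoyancy of the root, ρ_c h = (ρ_m − ρ_c) r.
r = h · ρ_c / (ρ_m − ρ_c) = 3.019 km × 2830 / (3300 − 2830) = 18.2 km.

18.2 km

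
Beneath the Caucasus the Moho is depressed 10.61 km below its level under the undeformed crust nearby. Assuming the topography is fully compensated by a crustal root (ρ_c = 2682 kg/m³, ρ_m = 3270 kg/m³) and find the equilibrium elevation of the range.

By Archimedes' principle applied to the lithosphere: ρ_c h = (ρ_m − ρ_c) r.
h = r (ρ_m − ρ_c) / ρ_c = 10.61 km × (3270 − 2682) / 2682 = 2.33 km.

2.33 km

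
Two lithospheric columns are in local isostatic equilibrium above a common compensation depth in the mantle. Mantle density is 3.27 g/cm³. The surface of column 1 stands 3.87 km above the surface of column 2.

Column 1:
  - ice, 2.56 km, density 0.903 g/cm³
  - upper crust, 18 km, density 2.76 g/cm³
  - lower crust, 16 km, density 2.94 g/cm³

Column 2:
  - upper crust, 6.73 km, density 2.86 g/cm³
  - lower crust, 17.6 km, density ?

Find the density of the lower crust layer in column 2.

Take the compensation level at the base of the deeper column (depth z_c below the surface of column 1) and equate Σ ρ_i t_i down to z_c; mantle fills any gap and the z_c terms cancel.
Column 1: 2.56×0.903 + 18×2.76 + 16×2.94 + (z_c − 36.56)×3.27
Column 2: 3.87×0 + 6.73×2.86 + 17.6×ρ + (z_c − 3.87 − 24.33)×3.27
The z_c×3.27 term appears on both sides and cancels. Collect the known terms of each column as K = Σ(ρt)_known − 3.27 × (depth of known layers): K_1 = 99.03168 − 3.27×36.56 = −20.51952; K_2 = 19.2478 − 3.27×(3.87 + 24.33) = −72.9662.
Balance: K_1 = K_2 + 17.6×ρ, so ρ = (K_1 − K_2)/17.6 = 52.4467/17.6 = 2.98 g/cm³.

2.98 g/cm³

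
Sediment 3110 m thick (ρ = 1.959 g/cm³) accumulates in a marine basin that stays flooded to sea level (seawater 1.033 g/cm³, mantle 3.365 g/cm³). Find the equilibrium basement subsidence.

1230 m

Submarine loading: the sediment displaces seawater, and the subsidence is in turn flooded, so s (ρ_m − ρ_w) = t (ρ_sed − ρ_w).
s = 3110 m × (1.959 − 1.033) / (3.365 − 1.033) = 1230 m.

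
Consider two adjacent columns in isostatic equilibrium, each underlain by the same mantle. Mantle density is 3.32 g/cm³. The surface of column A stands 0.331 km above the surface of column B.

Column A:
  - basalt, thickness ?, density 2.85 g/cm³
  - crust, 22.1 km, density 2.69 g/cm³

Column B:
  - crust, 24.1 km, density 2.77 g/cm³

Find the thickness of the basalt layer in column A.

Take the compensation level at the base of the deeper column (depth z_c below the surface of column A) and equate Σ ρ_i t_i down to z_c; mantle fills any gap and the z_c terms cancel.
Column A: x×2.85 + 22.1×2.69 + (z_c − 22.1 − x)×3.32
Column B: 0.331×0 + 24.1×2.77 + (z_c − 0.331 − 24.1)×3.32
The z_c×3.32 term appears on both sides and cancels. Collect the known terms of each column as K = Σ(ρt)_known − 3.32 × (depth of known layers): K_A = 59.449 − 3.32×22.1 = −13.923; K_B = 66.757 − 3.32×(0.331 + 24.1) = −14.35392.
Balance: K_A − x×(3.32 − 2.85) = K_B, so x = (K_A − K_B)/(3.32 − 2.85) = 0.43092/0.47 = 0.917 km.

0.917 km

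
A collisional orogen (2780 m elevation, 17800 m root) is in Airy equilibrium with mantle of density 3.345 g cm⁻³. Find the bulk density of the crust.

2.89 g cm⁻³

ρ_c h = (ρ_m − ρ_c) r → ρ_c (h + r) = ρ_m r → ρ_c = ρ_m r / (h + r).
ρ_c = 3.345 × 17800 m / (2780 m + 17800 m) = 2.89 g cm⁻³.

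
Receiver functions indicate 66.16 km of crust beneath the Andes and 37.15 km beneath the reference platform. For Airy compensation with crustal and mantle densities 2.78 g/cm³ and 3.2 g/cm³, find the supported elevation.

3.81 km

Excess crust Δ = 66.16 km − 37.15 km = 29.01 km, split between elevation h and root r with h + r = Δ.
Airy balance ρ_c h = (ρ_m − ρ_c) r gives r = h ρ_c/(ρ_m − ρ_c), so h (1 + ρ_c/(ρ_m − ρ_c)) = Δ, i.e. h = Δ (ρ_m − ρ_c)/ρ_m.
h = 29.01 km × 0.42/3.2 = 3.81 km.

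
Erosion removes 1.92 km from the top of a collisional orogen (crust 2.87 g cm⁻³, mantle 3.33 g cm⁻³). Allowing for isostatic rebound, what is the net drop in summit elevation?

Rebound u = e ρ_c/ρ_m = 1.92 km × 2.87/3.33 = 1.655 km.
Net surface drop = e − u = 1.92 km − 1.655 km = e (ρ_m − ρ_c)/ρ_m = 0.265 km.

0.265 km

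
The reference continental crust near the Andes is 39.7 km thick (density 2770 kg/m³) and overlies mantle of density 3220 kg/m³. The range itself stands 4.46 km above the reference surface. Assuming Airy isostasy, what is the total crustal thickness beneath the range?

Root depth r = h ρ_c / (ρ_m − ρ_c) = 4.46 km × 2770 / 450 = 27.45 km.
Total thickness = T + h + r = 39.7 km + 4.46 km + 27.45 km = 71.6 km.

71.6 km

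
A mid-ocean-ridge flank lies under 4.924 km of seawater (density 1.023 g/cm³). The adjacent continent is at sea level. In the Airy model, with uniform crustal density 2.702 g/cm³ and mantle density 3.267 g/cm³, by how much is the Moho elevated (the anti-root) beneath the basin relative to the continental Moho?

Isostatic balance requires: replacing crust with seawater at the top is compensated by replacing crust with mantle at the base: d (ρ_c − ρ_w) = a (ρ_m − ρ_c).
a = d (ρ_c − ρ_w)/(ρ_m − ρ_c) = 4.924 km × 1.679/0.565 = 14.6 km.

14.6 km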